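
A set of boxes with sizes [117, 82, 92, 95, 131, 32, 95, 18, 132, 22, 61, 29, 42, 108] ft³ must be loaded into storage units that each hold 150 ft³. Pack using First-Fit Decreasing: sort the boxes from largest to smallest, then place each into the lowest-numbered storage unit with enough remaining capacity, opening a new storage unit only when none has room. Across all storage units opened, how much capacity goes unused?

Sorted descending: 132, 131, 117, 108, 95, 95, 92, 82, 61, 42, 32, 29, 22, 18.
132 ft³ → storage unit 1 (remaining 18 ft³)
131 ft³ → storage unit 2 (remaining 19 ft³)
117 ft³ → storage unit 3 (remaining 33 ft³)
108 ft³ → storage unit 4 (remaining 42 ft³)
95 ft³ → storage unit 5 (remaining 55 ft³)
95 ft³ → storage unit 6 (remaining 55 ft³)
92 ft³ → storage unit 7 (remaining 58 ft³)
82 ft³ → storage unit 8 (remaining 68 ft³)
61 ft³ → storage unit 8 (remaining 7 ft³)
42 ft³ → storage unit 4 (remaining 0 ft³)
32 ft³ → storage unit 3 (remaining 1 ft³)
29 ft³ → storage unit 5 (remaining 26 ft³)
22 ft³ → storage unit 5 (remaining 4 ft³)
18 ft³ → storage unit 1 (remaining 0 ft³)
8 storage units × 150 ft³ = 1200 ft³; used 1056 ft³; unused 144 ft³.

144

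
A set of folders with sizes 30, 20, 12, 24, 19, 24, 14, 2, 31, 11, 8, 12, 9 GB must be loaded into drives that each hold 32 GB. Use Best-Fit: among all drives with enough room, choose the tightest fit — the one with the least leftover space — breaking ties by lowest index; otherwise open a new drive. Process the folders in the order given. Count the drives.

8

30 GB → drive 1 (remaining 2 GB)
20 GB → drive 2 (remaining 12 GB)
12 GB → drive 2 (remaining 0 GB)
24 GB → drive 3 (remaining 8 GB)
19 GB → drive 4 (remaining 13 GB)
24 GB → drive 5 (remaining 8 GB)
14 GB → drive 6 (remaining 18 GB)
2 GB → drive 1 (remaining 0 GB)
31 GB → drive 7 (remaining 1 GB)
11 GB → drive 4 (remaining 2 GB)
8 GB → drive 3 (remaining 0 GB)
12 GB → drive 6 (remaining 6 GB)
9 GB → drive 8 (remaining 23 GB)
Final drives: [30,2] [20,12] [24,8] [19,11] [24] [14,12] [31] [9].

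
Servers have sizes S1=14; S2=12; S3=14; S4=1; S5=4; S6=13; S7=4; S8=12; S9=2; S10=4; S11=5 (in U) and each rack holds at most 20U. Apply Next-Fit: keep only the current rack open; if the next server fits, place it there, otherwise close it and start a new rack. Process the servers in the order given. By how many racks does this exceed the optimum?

Next-Fit: [14] [12] [14,1,4] [13,4] [12,2,4] [5] → 6 racks.
Total size 85U; any packing needs at least ⌈85/20⌉ = 5 racks.
An optimal packing achieves that bound: [14,5,1] [14,4,2] [13,4] [12,4] [12] → 5 racks.
Excess: 6 − 5 = 1.

1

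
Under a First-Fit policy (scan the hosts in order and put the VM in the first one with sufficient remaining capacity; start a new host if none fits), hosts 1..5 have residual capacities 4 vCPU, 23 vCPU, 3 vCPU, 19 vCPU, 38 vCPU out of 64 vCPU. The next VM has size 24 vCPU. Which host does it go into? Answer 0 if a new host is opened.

5

Hosts with room: host 5 (38 vCPU).
The first with room is host 5.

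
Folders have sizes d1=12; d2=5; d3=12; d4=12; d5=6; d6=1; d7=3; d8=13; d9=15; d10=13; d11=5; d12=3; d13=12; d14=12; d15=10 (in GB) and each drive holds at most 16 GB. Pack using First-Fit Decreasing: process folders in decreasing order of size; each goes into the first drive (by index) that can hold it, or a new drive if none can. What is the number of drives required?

10

Sorted descending: 15, 13, 13, 12, 12, 12, 12, 12, 10, 6, 5, 5, 3, 3, 1.
drive 1: place 15 GB, 1 GB left
drive 2: place 13 GB, 3 GB left
drive 3: place 13 GB, 3 GB left
drive 4: place 12 GB, 4 GB left
drive 5: place 12 GB, 4 GB left
drive 6: place 12 GB, 4 GB left
drive 7: place 12 GB, 4 GB left
drive 8: place 12 GB, 4 GB left
drive 9: place 10 GB, 6 GB left
drive 9: place 6 GB, 0 GB left
drive 10: place 5 GB, 11 GB left
drive 10: place 5 GB, 6 GB left
drive 2: place 3 GB, 0 GB left
drive 3: place 3 GB, 0 GB left
drive 1: place 1 GB, 0 GB left
Final drives: [15,1] [13,3] [13,3] [12] [12] [12] [12] [12] [10,6] [5,5].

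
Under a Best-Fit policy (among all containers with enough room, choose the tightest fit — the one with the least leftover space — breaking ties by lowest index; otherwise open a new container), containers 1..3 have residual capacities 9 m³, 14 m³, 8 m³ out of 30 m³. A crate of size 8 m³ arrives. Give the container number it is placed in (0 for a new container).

Containers with room: container 1 (9 m³), container 2 (14 m³), container 3 (8 m³).
Tightest fit is container 3 with 8 m³ free.

3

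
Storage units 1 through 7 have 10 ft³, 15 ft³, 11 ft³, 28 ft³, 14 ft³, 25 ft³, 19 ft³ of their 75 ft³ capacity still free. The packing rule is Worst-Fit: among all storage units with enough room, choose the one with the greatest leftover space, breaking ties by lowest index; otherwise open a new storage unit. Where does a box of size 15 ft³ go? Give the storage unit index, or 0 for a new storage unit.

4

Storage units with room: storage unit 2 (15 ft³), storage unit 4 (28 ft³), storage unit 6 (25 ft³), storage unit 7 (19 ft³).
Most room is storage unit 4 with 28 ft³ free.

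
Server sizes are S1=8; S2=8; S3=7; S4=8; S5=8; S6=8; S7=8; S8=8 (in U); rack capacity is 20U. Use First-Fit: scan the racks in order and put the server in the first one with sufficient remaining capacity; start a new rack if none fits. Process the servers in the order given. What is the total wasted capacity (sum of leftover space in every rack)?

rack 1: place S1 (8U), 12U left
rack 1: place S2 (8U), 4U left
rack 2: place S3 (7U), 13U left
rack 2: place S4 (8U), 5U left
rack 3: place S5 (8U), 12U left
rack 3: place S6 (8U), 4U left
rack 4: place S7 (8U), 12U left
rack 4: place S8 (8U), 4U left
4 racks × 20U = 80U; used 63U; unused 17U.

17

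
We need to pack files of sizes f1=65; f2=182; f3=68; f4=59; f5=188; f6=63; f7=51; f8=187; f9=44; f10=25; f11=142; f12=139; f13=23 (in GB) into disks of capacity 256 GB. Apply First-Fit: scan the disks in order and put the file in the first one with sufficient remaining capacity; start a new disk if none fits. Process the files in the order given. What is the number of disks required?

6 disks

disk 1: place f1 (65 GB), 191 GB left
disk 1: place f2 (182 GB), 9 GB left
disk 2: place f3 (68 GB), 188 GB left
disk 2: place f4 (59 GB), 129 GB left
disk 3: place f5 (188 GB), 68 GB left
disk 2: place f6 (63 GB), 66 GB left
disk 2: place f7 (51 GB), 15 GB left
disk 4: place f8 (187 GB), 69 GB left
disk 3: place f9 (44 GB), 24 GB left
disk 4: place f10 (25 GB), 44 GB left
disk 5: place f11 (142 GB), 114 GB left
disk 6: place f12 (139 GB), 117 GB left
disk 3: place f13 (23 GB), 1 GB left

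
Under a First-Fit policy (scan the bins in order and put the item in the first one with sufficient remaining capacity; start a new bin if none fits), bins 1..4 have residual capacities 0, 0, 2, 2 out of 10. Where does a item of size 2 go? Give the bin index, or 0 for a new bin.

Bins with room: bin 3 (2), bin 4 (2).
The first with room is bin 3.

3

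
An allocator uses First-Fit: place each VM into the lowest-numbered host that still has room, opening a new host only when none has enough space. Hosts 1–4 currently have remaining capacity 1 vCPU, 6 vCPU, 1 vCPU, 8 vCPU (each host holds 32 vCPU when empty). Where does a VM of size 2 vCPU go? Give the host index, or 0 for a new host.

2

Hosts with room: host 2 (6 vCPU), host 4 (8 vCPU).
The first with room is host 2.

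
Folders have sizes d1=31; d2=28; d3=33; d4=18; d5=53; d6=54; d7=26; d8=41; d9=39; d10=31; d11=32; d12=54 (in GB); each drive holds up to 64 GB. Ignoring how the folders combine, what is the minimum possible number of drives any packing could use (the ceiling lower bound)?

7 drives

Total size = 31 + 28 + 33 + 18 + 53 + 54 + 26 + 41 + 39 + 31 + 32 + 54 = 440 GB.
⌈440 / 64⌉ = 7.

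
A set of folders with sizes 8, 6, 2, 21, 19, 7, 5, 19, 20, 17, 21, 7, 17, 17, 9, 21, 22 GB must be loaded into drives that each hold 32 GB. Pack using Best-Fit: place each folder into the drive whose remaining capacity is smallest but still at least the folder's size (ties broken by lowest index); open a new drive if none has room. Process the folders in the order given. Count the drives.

11

drive 1: place 8 GB, 24 GB left
drive 1: place 6 GB, 18 GB left
drive 1: place 2 GB, 16 GB left
drive 2: place 21 GB, 11 GB left
drive 3: place 19 GB, 13 GB left
drive 2: place 7 GB, 4 GB left
drive 3: place 5 GB, 8 GB left
drive 4: place 19 GB, 13 GB left
drive 5: place 20 GB, 12 GB left
drive 6: place 17 GB, 15 GB left
drive 7: place 21 GB, 11 GB left
drive 3: place 7 GB, 1 GB left
drive 8: place 17 GB, 15 GB left
drive 9: place 17 GB, 15 GB left
drive 7: place 9 GB, 2 GB left
drive 10: place 21 GB, 11 GB left
drive 11: place 22 GB, 10 GB left
Final drives: [8,6,2] [21,7] [19,5,7] [19] [20] [17] [21,9] [17] [17] [21] [22].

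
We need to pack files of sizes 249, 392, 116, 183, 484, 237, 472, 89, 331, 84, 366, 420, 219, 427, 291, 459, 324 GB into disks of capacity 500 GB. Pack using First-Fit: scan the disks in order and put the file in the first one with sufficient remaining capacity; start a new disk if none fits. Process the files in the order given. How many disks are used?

13 disks

disk 1: place 249 GB, 251 GB left
disk 2: place 392 GB, 108 GB left
disk 1: place 116 GB, 135 GB left
disk 3: place 183 GB, 317 GB left
disk 4: place 484 GB, 16 GB left
disk 3: place 237 GB, 80 GB left
disk 5: place 472 GB, 28 GB left
disk 1: place 89 GB, 46 GB left
disk 6: place 331 GB, 169 GB left
disk 2: place 84 GB, 24 GB left
disk 7: place 366 GB, 134 GB left
disk 8: place 420 GB, 80 GB left
disk 9: place 219 GB, 281 GB left
disk 10: place 427 GB, 73 GB left
disk 11: place 291 GB, 209 GB left
disk 12: place 459 GB, 41 GB left
disk 13: place 324 GB, 176 GB left
Final disks: [249,116,89] [392,84] [183,237] [484] [472] [331] [366] [420] [219] [427] [291] [459] [324].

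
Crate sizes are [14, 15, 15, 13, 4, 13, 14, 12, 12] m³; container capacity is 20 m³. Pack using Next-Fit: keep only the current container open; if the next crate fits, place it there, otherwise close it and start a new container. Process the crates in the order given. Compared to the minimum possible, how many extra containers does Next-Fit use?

0

Next-Fit: [14] [15] [15] [13,4] [13] [14] [12] [12] → 8 containers.
8 crates exceed 10 m³ (half the capacity), and no two of those can share a container, so at least 8 containers are needed.
So 8 is already optimal.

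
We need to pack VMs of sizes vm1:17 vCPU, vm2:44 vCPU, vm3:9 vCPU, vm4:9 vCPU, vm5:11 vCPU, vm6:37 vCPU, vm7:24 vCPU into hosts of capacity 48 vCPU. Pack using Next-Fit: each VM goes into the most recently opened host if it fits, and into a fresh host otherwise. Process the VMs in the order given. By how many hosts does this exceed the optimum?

1

Next-Fit: [17] [44] [9,9,11] [37] [24] → 5 hosts.
Total size 151 vCPU; any packing needs at least ⌈151/48⌉ = 4 hosts.
An optimal packing achieves that bound: [44] [37,11] [24,17] [9,9] → 4 hosts.
Excess: 5 − 4 = 1.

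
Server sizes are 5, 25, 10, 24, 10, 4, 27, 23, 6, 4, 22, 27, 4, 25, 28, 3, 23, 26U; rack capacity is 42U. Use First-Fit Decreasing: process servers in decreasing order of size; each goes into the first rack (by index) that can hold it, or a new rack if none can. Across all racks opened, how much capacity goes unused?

124

Sorted descending: 28, 27, 27, 26, 25, 25, 24, 23, 23, 22, 10, 10, 6, 5, 4, 4, 4, 3.
28U → rack 1 (remaining 14U)
27U → rack 2 (remaining 15U)
27U → rack 3 (remaining 15U)
26U → rack 4 (remaining 16U)
25U → rack 5 (remaining 17U)
25U → rack 6 (remaining 17U)
24U → rack 7 (remaining 18U)
23U → rack 8 (remaining 19U)
23U → rack 9 (remaining 19U)
22U → rack 10 (remaining 20U)
10U → rack 1 (remaining 4U)
10U → rack 2 (remaining 5U)
6U → rack 3 (remaining 9U)
5U → rack 2 (remaining 0U)
4U → rack 1 (remaining 0U)
4U → rack 3 (remaining 5U)
4U → rack 3 (remaining 1U)
3U → rack 4 (remaining 13U)
10 racks × 42U = 420U; used 296U; unused 124U.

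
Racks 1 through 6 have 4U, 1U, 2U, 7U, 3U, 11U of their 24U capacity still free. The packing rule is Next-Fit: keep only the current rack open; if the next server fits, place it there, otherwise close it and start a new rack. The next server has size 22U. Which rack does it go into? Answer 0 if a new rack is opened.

Next-Fit only looks at rack 6, which has 11U free.
22U does not fit, so a new rack is opened.

0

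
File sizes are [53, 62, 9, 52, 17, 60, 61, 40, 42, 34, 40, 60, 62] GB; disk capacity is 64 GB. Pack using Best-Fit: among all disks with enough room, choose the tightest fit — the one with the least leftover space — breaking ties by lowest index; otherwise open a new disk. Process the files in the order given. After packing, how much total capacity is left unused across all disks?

112

53 GB → disk 1 (remaining 11 GB)
62 GB → disk 2 (remaining 2 GB)
9 GB → disk 1 (remaining 2 GB)
52 GB → disk 3 (remaining 12 GB)
17 GB → disk 4 (remaining 47 GB)
60 GB → disk 5 (remaining 4 GB)
61 GB → disk 6 (remaining 3 GB)
40 GB → disk 4 (remaining 7 GB)
42 GB → disk 7 (remaining 22 GB)
34 GB → disk 8 (remaining 30 GB)
40 GB → disk 9 (remaining 24 GB)
60 GB → disk 10 (remaining 4 GB)
62 GB → disk 11 (remaining 2 GB)
11 disks × 64 GB = 704 GB; used 592 GB; unused 112 GB.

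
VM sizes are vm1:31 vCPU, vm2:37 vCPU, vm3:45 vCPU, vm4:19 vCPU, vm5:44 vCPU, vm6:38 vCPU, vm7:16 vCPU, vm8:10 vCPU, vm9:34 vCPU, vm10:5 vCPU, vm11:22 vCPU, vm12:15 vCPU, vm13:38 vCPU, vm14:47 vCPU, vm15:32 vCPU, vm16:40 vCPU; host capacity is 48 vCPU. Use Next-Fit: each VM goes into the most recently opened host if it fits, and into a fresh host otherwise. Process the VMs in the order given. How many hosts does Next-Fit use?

13 hosts

vm1 (31 vCPU) → host 1 (remaining 17 vCPU)
vm2 (37 vCPU) → host 2 (remaining 11 vCPU)
vm3 (45 vCPU) → host 3 (remaining 3 vCPU)
vm4 (19 vCPU) → host 4 (remaining 29 vCPU)
vm5 (44 vCPU) → host 5 (remaining 4 vCPU)
vm6 (38 vCPU) → host 6 (remaining 10 vCPU)
vm7 (16 vCPU) → host 7 (remaining 32 vCPU)
vm8 (10 vCPU) → host 7 (remaining 22 vCPU)
vm9 (34 vCPU) → host 8 (remaining 14 vCPU)
vm10 (5 vCPU) → host 8 (remaining 9 vCPU)
vm11 (22 vCPU) → host 9 (remaining 26 vCPU)
vm12 (15 vCPU) → host 9 (remaining 11 vCPU)
vm13 (38 vCPU) → host 10 (remaining 10 vCPU)
vm14 (47 vCPU) → host 11 (remaining 1 vCPU)
vm15 (32 vCPU) → host 12 (remaining 16 vCPU)
vm16 (40 vCPU) → host 13 (remaining 8 vCPU)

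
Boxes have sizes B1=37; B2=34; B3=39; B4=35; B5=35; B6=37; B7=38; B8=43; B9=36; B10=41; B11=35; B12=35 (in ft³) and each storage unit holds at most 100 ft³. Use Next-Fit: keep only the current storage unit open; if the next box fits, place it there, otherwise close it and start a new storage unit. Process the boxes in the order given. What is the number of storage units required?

B1 (37 ft³) → storage unit 1 (remaining 63 ft³)
B2 (34 ft³) → storage unit 1 (remaining 29 ft³)
B3 (39 ft³) → storage unit 2 (remaining 61 ft³)
B4 (35 ft³) → storage unit 2 (remaining 26 ft³)
B5 (35 ft³) → storage unit 3 (remaining 65 ft³)
B6 (37 ft³) → storage unit 3 (remaining 28 ft³)
B7 (38 ft³) → storage unit 4 (remaining 62 ft³)
B8 (43 ft³) → storage unit 4 (remaining 19 ft³)
B9 (36 ft³) → storage unit 5 (remaining 64 ft³)
B10 (41 ft³) → storage unit 5 (remaining 23 ft³)
B11 (35 ft³) → storage unit 6 (remaining 65 ft³)
B12 (35 ft³) → storage unit 6 (remaining 30 ft³)

6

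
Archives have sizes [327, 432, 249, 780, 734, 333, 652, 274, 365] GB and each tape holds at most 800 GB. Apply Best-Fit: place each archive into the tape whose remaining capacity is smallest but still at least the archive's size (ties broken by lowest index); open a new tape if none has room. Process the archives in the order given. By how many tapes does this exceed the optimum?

Best-Fit: [327,432] [249,333] [780] [734] [652] [274,365] → 6 tapes.
Total size 4146 GB; any packing needs at least ⌈4146/800⌉ = 6 tapes.
So 6 is already optimal.

0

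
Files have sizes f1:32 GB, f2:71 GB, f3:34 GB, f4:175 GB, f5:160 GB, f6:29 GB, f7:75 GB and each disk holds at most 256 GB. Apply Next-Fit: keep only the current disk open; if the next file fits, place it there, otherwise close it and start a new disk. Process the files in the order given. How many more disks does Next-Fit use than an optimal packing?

1

Next-Fit: [32,71,34] [175] [160,29] [75] → 4 disks.
Total size 576 GB; any packing needs at least ⌈576/256⌉ = 3 disks.
An optimal packing achieves that bound: [175,75] [160,71] [34,32,29] → 3 disks.
Excess: 4 − 3 = 1.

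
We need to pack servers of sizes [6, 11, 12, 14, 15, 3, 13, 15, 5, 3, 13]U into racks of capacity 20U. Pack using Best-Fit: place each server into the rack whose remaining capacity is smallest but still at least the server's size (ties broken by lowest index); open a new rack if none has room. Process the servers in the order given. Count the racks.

6U → rack 1 (remaining 14U)
11U → rack 1 (remaining 3U)
12U → rack 2 (remaining 8U)
14U → rack 3 (remaining 6U)
15U → rack 4 (remaining 5U)
3U → rack 1 (remaining 0U)
13U → rack 5 (remaining 7U)
15U → rack 6 (remaining 5U)
5U → rack 4 (remaining 0U)
3U → rack 6 (remaining 2U)
13U → rack 7 (remaining 7U)
Final racks: [6,11,3] [12] [14] [15,5] [13] [15,3] [13].

7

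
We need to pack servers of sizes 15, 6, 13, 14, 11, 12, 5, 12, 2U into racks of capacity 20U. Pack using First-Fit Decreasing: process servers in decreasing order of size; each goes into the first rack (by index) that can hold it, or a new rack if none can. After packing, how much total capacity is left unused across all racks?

Sorted descending: 15, 14, 13, 12, 12, 11, 6, 5, 2.
rack 1: place 15U, 5U left
rack 2: place 14U, 6U left
rack 3: place 13U, 7U left
rack 4: place 12U, 8U left
rack 5: place 12U, 8U left
rack 6: place 11U, 9U left
rack 2: place 6U, 0U left
rack 1: place 5U, 0U left
rack 3: place 2U, 5U left
6 racks × 20U = 120U; used 90U; unused 30U.

30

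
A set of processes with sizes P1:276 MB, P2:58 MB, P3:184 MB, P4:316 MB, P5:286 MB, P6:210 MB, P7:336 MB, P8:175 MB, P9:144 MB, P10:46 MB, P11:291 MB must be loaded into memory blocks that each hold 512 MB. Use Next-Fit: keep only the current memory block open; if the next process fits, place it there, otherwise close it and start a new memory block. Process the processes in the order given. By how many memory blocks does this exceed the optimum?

Next-Fit: [276,58] [184,316] [286,210] [336,175] [144,46,291] → 5 memory blocks.
Total size 2322 MB; any packing needs at least ⌈2322/512⌉ = 5 memory blocks.
So 5 is already optimal.

0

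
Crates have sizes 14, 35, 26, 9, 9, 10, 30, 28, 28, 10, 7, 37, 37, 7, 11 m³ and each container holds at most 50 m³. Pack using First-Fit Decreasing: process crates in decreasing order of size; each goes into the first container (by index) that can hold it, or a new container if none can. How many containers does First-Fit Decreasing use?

7 containers

Sorted descending: 37, 37, 35, 30, 28, 28, 26, 14, 11, 10, 10, 9, 9, 7, 7.
container 1: place 37 m³, 13 m³ left
container 2: place 37 m³, 13 m³ left
container 3: place 35 m³, 15 m³ left
container 4: place 30 m³, 20 m³ left
container 5: place 28 m³, 22 m³ left
container 6: place 28 m³, 22 m³ left
container 7: place 26 m³, 24 m³ left
container 3: place 14 m³, 1 m³ left
container 1: place 11 m³, 2 m³ left
container 2: place 10 m³, 3 m³ left
container 4: place 10 m³, 10 m³ left
container 4: place 9 m³, 1 m³ left
container 5: place 9 m³, 13 m³ left
container 5: place 7 m³, 6 m³ left
container 6: place 7 m³, 15 m³ left
Final containers: [37,11] [37,10] [35,14] [30,10,9] [28,9,7] [28,7] [26].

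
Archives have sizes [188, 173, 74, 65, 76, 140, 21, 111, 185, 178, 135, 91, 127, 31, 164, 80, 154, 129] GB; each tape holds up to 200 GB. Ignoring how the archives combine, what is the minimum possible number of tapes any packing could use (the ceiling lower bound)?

Total size = 188 + 173 + 74 + 65 + 76 + 140 + 21 + 111 + 185 + 178 + 135 + 91 + 127 + 31 + 164 + 80 + 154 + 129 = 2122 GB.
⌈2122 / 200⌉ = 11.

11 tapes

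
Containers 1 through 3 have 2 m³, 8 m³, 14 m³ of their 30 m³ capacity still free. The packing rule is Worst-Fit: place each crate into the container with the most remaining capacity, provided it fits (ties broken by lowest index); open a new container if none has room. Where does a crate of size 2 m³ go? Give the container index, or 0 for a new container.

3

Containers with room: container 1 (2 m³), container 2 (8 m³), container 3 (14 m³).
Most room is container 3 with 14 m³ free.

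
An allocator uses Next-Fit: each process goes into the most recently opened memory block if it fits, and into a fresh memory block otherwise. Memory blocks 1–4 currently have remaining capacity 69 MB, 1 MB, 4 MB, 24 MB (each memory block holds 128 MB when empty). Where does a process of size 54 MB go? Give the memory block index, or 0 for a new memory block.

0

Next-Fit only looks at memory block 4, which has 24 MB free.
54 MB does not fit, so a new memory block is opened.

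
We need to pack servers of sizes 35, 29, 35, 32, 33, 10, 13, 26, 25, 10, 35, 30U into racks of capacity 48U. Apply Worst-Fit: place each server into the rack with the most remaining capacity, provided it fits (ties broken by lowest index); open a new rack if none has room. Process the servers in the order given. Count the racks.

rack 1: place 35U, 13U left
rack 2: place 29U, 19U left
rack 3: place 35U, 13U left
rack 4: place 32U, 16U left
rack 5: place 33U, 15U left
rack 2: place 10U, 9U left
rack 4: place 13U, 3U left
rack 6: place 26U, 22U left
rack 7: place 25U, 23U left
rack 7: place 10U, 13U left
rack 8: place 35U, 13U left
rack 9: place 30U, 18U left
Final racks: [35] [29,10] [35] [32,13] [33] [26] [25,10] [35] [30].

9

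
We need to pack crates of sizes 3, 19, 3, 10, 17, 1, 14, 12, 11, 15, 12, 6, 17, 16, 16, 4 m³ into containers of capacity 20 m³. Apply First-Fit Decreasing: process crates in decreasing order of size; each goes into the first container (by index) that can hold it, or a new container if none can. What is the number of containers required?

Sorted descending: 19, 17, 17, 16, 16, 15, 14, 12, 12, 11, 10, 6, 4, 3, 3, 1.
19 m³ → container 1 (remaining 1 m³)
17 m³ → container 2 (remaining 3 m³)
17 m³ → container 3 (remaining 3 m³)
16 m³ → container 4 (remaining 4 m³)
16 m³ → container 5 (remaining 4 m³)
15 m³ → container 6 (remaining 5 m³)
14 m³ → container 7 (remaining 6 m³)
12 m³ → container 8 (remaining 8 m³)
12 m³ → container 9 (remaining 8 m³)
11 m³ → container 10 (remaining 9 m³)
10 m³ → container 11 (remaining 10 m³)
6 m³ → container 7 (remaining 0 m³)
4 m³ → container 4 (remaining 0 m³)
3 m³ → container 2 (remaining 0 m³)
3 m³ → container 3 (remaining 0 m³)
1 m³ → container 1 (remaining 0 m³)

11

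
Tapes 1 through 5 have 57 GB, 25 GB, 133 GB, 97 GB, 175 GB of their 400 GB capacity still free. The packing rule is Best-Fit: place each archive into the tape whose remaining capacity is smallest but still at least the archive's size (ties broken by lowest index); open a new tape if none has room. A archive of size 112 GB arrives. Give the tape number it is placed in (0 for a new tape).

Tapes with room: tape 3 (133 GB), tape 5 (175 GB).
Tightest fit is tape 3 with 133 GB free.

3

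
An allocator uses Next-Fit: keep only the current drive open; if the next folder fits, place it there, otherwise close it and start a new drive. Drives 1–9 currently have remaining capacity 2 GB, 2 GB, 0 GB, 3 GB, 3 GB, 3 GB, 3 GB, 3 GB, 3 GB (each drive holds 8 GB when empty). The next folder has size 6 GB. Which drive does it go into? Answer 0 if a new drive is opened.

0

Next-Fit only looks at drive 9, which has 3 GB free.
6 GB does not fit, so a new drive is opened.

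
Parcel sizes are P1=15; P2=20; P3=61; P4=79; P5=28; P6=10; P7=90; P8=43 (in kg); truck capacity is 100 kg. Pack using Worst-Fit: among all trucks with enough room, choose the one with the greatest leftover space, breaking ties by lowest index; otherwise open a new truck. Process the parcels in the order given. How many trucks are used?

4 trucks

Put P1 (15 kg) in truck 1; 85 kg remain.
Put P2 (20 kg) in truck 1; 65 kg remain.
Put P3 (61 kg) in truck 1; 4 kg remain.
Put P4 (79 kg) in truck 2; 21 kg remain.
Put P5 (28 kg) in truck 3; 72 kg remain.
Put P6 (10 kg) in truck 3; 62 kg remain.
Put P7 (90 kg) in truck 4; 10 kg remain.
Put P8 (43 kg) in truck 3; 19 kg remain.
Final trucks: [15,20,61] [79] [28,10,43] [90].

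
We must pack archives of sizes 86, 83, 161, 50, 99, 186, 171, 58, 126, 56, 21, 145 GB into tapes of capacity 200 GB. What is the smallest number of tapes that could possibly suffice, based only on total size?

7 tapes

Total size = 86 + 83 + 161 + 50 + 99 + 186 + 171 + 58 + 126 + 56 + 21 + 145 = 1242 GB.
⌈1242 / 200⌉ = 7.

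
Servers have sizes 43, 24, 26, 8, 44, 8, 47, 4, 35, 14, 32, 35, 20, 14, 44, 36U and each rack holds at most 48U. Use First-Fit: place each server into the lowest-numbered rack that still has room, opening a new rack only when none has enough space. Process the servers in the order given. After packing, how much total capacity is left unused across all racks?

Put 43U in rack 1; 5U remain.
Put 24U in rack 2; 24U remain.
Put 26U in rack 3; 22U remain.
Put 8U in rack 2; 16U remain.
Put 44U in rack 4; 4U remain.
Put 8U in rack 2; 8U remain.
Put 47U in rack 5; 1U remain.
Put 4U in rack 1; 1U remain.
Put 35U in rack 6; 13U remain.
Put 14U in rack 3; 8U remain.
Put 32U in rack 7; 16U remain.
Put 35U in rack 8; 13U remain.
Put 20U in rack 9; 28U remain.
Put 14U in rack 7; 2U remain.
Put 44U in rack 10; 4U remain.
Put 36U in rack 11; 12U remain.
11 racks × 48U = 528U; used 434U; unused 94U.

94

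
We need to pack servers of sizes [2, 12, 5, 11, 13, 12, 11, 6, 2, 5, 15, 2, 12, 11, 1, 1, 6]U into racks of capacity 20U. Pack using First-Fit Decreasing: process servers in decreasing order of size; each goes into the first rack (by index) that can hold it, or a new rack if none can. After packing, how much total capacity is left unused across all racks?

Sorted descending: 15, 13, 12, 12, 12, 11, 11, 11, 6, 6, 5, 5, 2, 2, 2, 1, 1.
Put 15U in rack 1; 5U remain.
Put 13U in rack 2; 7U remain.
Put 12U in rack 3; 8U remain.
Put 12U in rack 4; 8U remain.
Put 12U in rack 5; 8U remain.
Put 11U in rack 6; 9U remain.
Put 11U in rack 7; 9U remain.
Put 11U in rack 8; 9U remain.
Put 6U in rack 2; 1U remain.
Put 6U in rack 3; 2U remain.
Put 5U in rack 1; 0U remain.
Put 5U in rack 4; 3U remain.
Put 2U in rack 3; 0U remain.
Put 2U in rack 4; 1U remain.
Put 2U in rack 5; 6U remain.
Put 1U in rack 2; 0U remain.
Put 1U in rack 4; 0U remain.
8 racks × 20U = 160U; used 127U; unused 33U.

33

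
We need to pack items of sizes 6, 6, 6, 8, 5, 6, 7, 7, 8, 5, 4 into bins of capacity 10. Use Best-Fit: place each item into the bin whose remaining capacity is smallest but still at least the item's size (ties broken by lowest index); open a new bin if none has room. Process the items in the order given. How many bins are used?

Put 6 in bin 1; 4 remain.
Put 6 in bin 2; 4 remain.
Put 6 in bin 3; 4 remain.
Put 8 in bin 4; 2 remain.
Put 5 in bin 5; 5 remain.
Put 6 in bin 6; 4 remain.
Put 7 in bin 7; 3 remain.
Put 7 in bin 8; 3 remain.
Put 8 in bin 9; 2 remain.
Put 5 in bin 5; 0 remain.
Put 4 in bin 1; 0 remain.

9 bins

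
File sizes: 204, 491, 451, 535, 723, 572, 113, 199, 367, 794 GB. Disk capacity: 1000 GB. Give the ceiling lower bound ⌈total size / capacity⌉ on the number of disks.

Total size = 204 + 491 + 451 + 535 + 723 + 572 + 113 + 199 + 367 + 794 = 4449 GB.
⌈4449 / 1000⌉ = 5.

5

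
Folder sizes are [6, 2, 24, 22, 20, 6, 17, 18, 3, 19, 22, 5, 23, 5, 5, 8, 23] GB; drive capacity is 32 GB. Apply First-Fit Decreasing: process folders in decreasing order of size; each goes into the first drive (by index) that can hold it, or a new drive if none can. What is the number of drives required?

9

Sorted descending: 24, 23, 23, 22, 22, 20, 19, 18, 17, 8, 6, 6, 5, 5, 5, 3, 2.
24 GB → drive 1 (remaining 8 GB)
23 GB → drive 2 (remaining 9 GB)
23 GB → drive 3 (remaining 9 GB)
22 GB → drive 4 (remaining 10 GB)
22 GB → drive 5 (remaining 10 GB)
20 GB → drive 6 (remaining 12 GB)
19 GB → drive 7 (remaining 13 GB)
18 GB → drive 8 (remaining 14 GB)
17 GB → drive 9 (remaining 15 GB)
8 GB → drive 1 (remaining 0 GB)
6 GB → drive 2 (remaining 3 GB)
6 GB → drive 3 (remaining 3 GB)
5 GB → drive 4 (remaining 5 GB)
5 GB → drive 4 (remaining 0 GB)
5 GB → drive 5 (remaining 5 GB)
3 GB → drive 2 (remaining 0 GB)
2 GB → drive 3 (remaining 1 GB)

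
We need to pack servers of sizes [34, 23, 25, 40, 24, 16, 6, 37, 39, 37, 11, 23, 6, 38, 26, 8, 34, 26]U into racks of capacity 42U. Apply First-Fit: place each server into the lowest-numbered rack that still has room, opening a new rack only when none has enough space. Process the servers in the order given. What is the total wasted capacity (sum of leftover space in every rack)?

93

rack 1: place 34U, 8U left
rack 2: place 23U, 19U left
rack 3: place 25U, 17U left
rack 4: place 40U, 2U left
rack 5: place 24U, 18U left
rack 2: place 16U, 3U left
rack 1: place 6U, 2U left
rack 6: place 37U, 5U left
rack 7: place 39U, 3U left
rack 8: place 37U, 5U left
rack 3: place 11U, 6U left
rack 9: place 23U, 19U left
rack 3: place 6U, 0U left
rack 10: place 38U, 4U left
rack 11: place 26U, 16U left
rack 5: place 8U, 10U left
rack 12: place 34U, 8U left
rack 13: place 26U, 16U left
13 racks × 42U = 546U; used 453U; unused 93U.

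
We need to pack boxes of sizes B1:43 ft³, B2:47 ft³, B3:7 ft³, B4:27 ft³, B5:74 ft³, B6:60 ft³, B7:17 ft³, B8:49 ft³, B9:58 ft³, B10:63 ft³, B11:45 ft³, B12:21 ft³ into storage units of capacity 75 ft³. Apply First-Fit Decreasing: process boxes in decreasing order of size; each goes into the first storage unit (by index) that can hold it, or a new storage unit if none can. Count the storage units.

8

Sorted descending: 74, 63, 60, 58, 49, 47, 45, 43, 27, 21, 17, 7.
storage unit 1: place 74 ft³, 1 ft³ left
storage unit 2: place 63 ft³, 12 ft³ left
storage unit 3: place 60 ft³, 15 ft³ left
storage unit 4: place 58 ft³, 17 ft³ left
storage unit 5: place 49 ft³, 26 ft³ left
storage unit 6: place 47 ft³, 28 ft³ left
storage unit 7: place 45 ft³, 30 ft³ left
storage unit 8: place 43 ft³, 32 ft³ left
storage unit 6: place 27 ft³, 1 ft³ left
storage unit 5: place 21 ft³, 5 ft³ left
storage unit 4: place 17 ft³, 0 ft³ left
storage unit 2: place 7 ft³, 5 ft³ left
Final storage units: [74] [63,7] [60] [58,17] [49,21] [47,27] [45] [43].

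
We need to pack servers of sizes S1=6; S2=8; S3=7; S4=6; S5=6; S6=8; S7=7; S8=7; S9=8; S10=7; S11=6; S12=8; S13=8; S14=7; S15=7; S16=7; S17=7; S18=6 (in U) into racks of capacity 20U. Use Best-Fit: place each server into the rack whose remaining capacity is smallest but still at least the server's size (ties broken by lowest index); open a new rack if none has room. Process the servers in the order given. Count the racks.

S1 (6U) → rack 1 (remaining 14U)
S2 (8U) → rack 1 (remaining 6U)
S3 (7U) → rack 2 (remaining 13U)
S4 (6U) → rack 1 (remaining 0U)
S5 (6U) → rack 2 (remaining 7U)
S6 (8U) → rack 3 (remaining 12U)
S7 (7U) → rack 2 (remaining 0U)
S8 (7U) → rack 3 (remaining 5U)
S9 (8U) → rack 4 (remaining 12U)
S10 (7U) → rack 4 (remaining 5U)
S11 (6U) → rack 5 (remaining 14U)
S12 (8U) → rack 5 (remaining 6U)
S13 (8U) → rack 6 (remaining 12U)
S14 (7U) → rack 6 (remaining 5U)
S15 (7U) → rack 7 (remaining 13U)
S16 (7U) → rack 7 (remaining 6U)
S17 (7U) → rack 8 (remaining 13U)
S18 (6U) → rack 5 (remaining 0U)
Final racks: [6,8,6] [7,6,7] [8,7] [8,7] [6,8,6] [8,7] [7,7] [7].

8 racks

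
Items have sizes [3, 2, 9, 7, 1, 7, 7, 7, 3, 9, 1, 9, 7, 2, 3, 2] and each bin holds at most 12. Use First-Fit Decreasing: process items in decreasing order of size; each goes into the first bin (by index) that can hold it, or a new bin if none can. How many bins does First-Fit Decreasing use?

Sorted descending: 9, 9, 9, 7, 7, 7, 7, 7, 3, 3, 3, 2, 2, 2, 1, 1.
bin 1: place 9, 3 left
bin 2: place 9, 3 left
bin 3: place 9, 3 left
bin 4: place 7, 5 left
bin 5: place 7, 5 left
bin 6: place 7, 5 left
bin 7: place 7, 5 left
bin 8: place 7, 5 left
bin 1: place 3, 0 left
bin 2: place 3, 0 left
bin 3: place 3, 0 left
bin 4: place 2, 3 left
bin 4: place 2, 1 left
bin 5: place 2, 3 left
bin 4: place 1, 0 left
bin 5: place 1, 2 left

8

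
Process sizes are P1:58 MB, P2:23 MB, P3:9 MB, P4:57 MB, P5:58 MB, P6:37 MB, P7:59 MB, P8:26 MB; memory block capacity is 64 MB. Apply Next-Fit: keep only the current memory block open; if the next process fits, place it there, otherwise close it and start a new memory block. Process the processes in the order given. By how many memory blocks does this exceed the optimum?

1

Next-Fit: [58] [23,9] [57] [58] [37] [59] [26] → 7 memory blocks.
Total size 327 MB; any packing needs at least ⌈327/64⌉ = 6 memory blocks.
An optimal packing achieves that bound: [59] [58] [58] [57] [37,26] [23,9] → 6 memory blocks.
Excess: 7 − 6 = 1.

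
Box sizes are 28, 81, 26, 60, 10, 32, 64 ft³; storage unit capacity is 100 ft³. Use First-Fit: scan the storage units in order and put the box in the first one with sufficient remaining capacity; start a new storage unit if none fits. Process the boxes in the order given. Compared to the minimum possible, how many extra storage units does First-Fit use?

First-Fit: [28,26,10,32] [81] [60] [64] → 4 storage units.
Total size 301 ft³; any packing needs at least ⌈301/100⌉ = 4 storage units.
So 4 is already optimal.

0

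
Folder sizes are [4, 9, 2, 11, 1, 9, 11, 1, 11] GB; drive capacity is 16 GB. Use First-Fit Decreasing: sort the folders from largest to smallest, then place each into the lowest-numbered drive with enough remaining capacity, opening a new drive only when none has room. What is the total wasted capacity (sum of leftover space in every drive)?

Sorted descending: 11, 11, 11, 9, 9, 4, 2, 1, 1.
11 GB → drive 1 (remaining 5 GB)
11 GB → drive 2 (remaining 5 GB)
11 GB → drive 3 (remaining 5 GB)
9 GB → drive 4 (remaining 7 GB)
9 GB → drive 5 (remaining 7 GB)
4 GB → drive 1 (remaining 1 GB)
2 GB → drive 2 (remaining 3 GB)
1 GB → drive 1 (remaining 0 GB)
1 GB → drive 2 (remaining 2 GB)
5 drives × 16 GB = 80 GB; used 59 GB; unused 21 GB.

21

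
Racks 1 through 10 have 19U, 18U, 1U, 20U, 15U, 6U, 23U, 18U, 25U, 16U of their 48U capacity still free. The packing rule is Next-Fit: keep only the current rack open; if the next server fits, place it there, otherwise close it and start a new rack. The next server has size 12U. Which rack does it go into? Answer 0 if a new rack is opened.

10

Next-Fit only looks at rack 10, which has 16U free.
12U fits there.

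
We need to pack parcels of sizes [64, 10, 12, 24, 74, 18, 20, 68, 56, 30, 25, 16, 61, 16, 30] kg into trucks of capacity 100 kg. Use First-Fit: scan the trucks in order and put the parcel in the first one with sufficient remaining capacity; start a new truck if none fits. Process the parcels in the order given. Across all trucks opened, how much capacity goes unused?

76

Put 64 kg in truck 1; 36 kg remain.
Put 10 kg in truck 1; 26 kg remain.
Put 12 kg in truck 1; 14 kg remain.
Put 24 kg in truck 2; 76 kg remain.
Put 74 kg in truck 2; 2 kg remain.
Put 18 kg in truck 3; 82 kg remain.
Put 20 kg in truck 3; 62 kg remain.
Put 68 kg in truck 4; 32 kg remain.
Put 56 kg in truck 3; 6 kg remain.
Put 30 kg in truck 4; 2 kg remain.
Put 25 kg in truck 5; 75 kg remain.
Put 16 kg in truck 5; 59 kg remain.
Put 61 kg in truck 6; 39 kg remain.
Put 16 kg in truck 5; 43 kg remain.
Put 30 kg in truck 5; 13 kg remain.
6 trucks × 100 kg = 600 kg; used 524 kg; unused 76 kg.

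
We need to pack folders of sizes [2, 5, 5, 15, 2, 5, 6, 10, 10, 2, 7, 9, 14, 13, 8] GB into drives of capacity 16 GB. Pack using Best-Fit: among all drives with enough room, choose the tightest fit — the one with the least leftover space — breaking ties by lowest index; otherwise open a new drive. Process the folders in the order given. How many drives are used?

Put 2 GB in drive 1; 14 GB remain.
Put 5 GB in drive 1; 9 GB remain.
Put 5 GB in drive 1; 4 GB remain.
Put 15 GB in drive 2; 1 GB remain.
Put 2 GB in drive 1; 2 GB remain.
Put 5 GB in drive 3; 11 GB remain.
Put 6 GB in drive 3; 5 GB remain.
Put 10 GB in drive 4; 6 GB remain.
Put 10 GB in drive 5; 6 GB remain.
Put 2 GB in drive 1; 0 GB remain.
Put 7 GB in drive 6; 9 GB remain.
Put 9 GB in drive 6; 0 GB remain.
Put 14 GB in drive 7; 2 GB remain.
Put 13 GB in drive 8; 3 GB remain.
Put 8 GB in drive 9; 8 GB remain.

9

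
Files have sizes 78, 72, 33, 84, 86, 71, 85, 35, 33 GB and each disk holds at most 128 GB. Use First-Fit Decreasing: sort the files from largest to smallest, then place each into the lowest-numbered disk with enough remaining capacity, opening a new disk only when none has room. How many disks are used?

6 disks

Sorted descending: 86, 85, 84, 78, 72, 71, 35, 33, 33.
disk 1: place 86 GB, 42 GB left
disk 2: place 85 GB, 43 GB left
disk 3: place 84 GB, 44 GB left
disk 4: place 78 GB, 50 GB left
disk 5: place 72 GB, 56 GB left
disk 6: place 71 GB, 57 GB left
disk 1: place 35 GB, 7 GB left
disk 2: place 33 GB, 10 GB left
disk 3: place 33 GB, 11 GB left
Final disks: [86,35] [85,33] [84,33] [78] [72] [71].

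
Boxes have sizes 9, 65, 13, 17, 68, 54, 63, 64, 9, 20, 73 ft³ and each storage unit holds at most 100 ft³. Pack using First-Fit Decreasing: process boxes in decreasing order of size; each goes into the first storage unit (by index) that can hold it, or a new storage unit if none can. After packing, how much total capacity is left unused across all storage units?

Sorted descending: 73, 68, 65, 64, 63, 54, 20, 17, 13, 9, 9.
storage unit 1: place 73 ft³, 27 ft³ left
storage unit 2: place 68 ft³, 32 ft³ left
storage unit 3: place 65 ft³, 35 ft³ left
storage unit 4: place 64 ft³, 36 ft³ left
storage unit 5: place 63 ft³, 37 ft³ left
storage unit 6: place 54 ft³, 46 ft³ left
storage unit 1: place 20 ft³, 7 ft³ left
storage unit 2: place 17 ft³, 15 ft³ left
storage unit 2: place 13 ft³, 2 ft³ left
storage unit 3: place 9 ft³, 26 ft³ left
storage unit 3: place 9 ft³, 17 ft³ left
6 storage units × 100 ft³ = 600 ft³; used 455 ft³; unused 145 ft³.

145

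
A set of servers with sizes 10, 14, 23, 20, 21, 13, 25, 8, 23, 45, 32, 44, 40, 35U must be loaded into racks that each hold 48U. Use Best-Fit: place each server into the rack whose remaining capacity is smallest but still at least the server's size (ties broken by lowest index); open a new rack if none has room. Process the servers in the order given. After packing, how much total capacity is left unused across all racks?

79

10U → rack 1 (remaining 38U)
14U → rack 1 (remaining 24U)
23U → rack 1 (remaining 1U)
20U → rack 2 (remaining 28U)
21U → rack 2 (remaining 7U)
13U → rack 3 (remaining 35U)
25U → rack 3 (remaining 10U)
8U → rack 3 (remaining 2U)
23U → rack 4 (remaining 25U)
45U → rack 5 (remaining 3U)
32U → rack 6 (remaining 16U)
44U → rack 7 (remaining 4U)
40U → rack 8 (remaining 8U)
35U → rack 9 (remaining 13U)
9 racks × 48U = 432U; used 353U; unused 79U.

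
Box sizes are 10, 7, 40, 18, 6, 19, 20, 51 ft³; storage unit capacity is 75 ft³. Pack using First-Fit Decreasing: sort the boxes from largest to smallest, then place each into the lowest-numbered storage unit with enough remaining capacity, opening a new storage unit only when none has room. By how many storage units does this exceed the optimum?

0

First-Fit Decreasing: [51,20] [40,19,10,6] [18,7] → 3 storage units.
Total size 171 ft³; any packing needs at least ⌈171/75⌉ = 3 storage units.
So 3 is already optimal.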